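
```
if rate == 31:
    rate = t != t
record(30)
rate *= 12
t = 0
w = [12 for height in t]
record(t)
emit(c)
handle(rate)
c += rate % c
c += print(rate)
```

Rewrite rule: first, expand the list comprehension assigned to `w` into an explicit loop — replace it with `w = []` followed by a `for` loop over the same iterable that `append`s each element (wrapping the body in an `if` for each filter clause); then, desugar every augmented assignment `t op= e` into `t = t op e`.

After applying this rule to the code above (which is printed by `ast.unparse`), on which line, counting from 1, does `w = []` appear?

6

Transformed code:
if rate == 31:
    rate = t != t
record(30)
rate = rate * 12
t = 0
w = []
for height in t:
    w.append(12)
record(t)
emit(c)
handle(rate)
c = c + rate % c
c = c + print(rate)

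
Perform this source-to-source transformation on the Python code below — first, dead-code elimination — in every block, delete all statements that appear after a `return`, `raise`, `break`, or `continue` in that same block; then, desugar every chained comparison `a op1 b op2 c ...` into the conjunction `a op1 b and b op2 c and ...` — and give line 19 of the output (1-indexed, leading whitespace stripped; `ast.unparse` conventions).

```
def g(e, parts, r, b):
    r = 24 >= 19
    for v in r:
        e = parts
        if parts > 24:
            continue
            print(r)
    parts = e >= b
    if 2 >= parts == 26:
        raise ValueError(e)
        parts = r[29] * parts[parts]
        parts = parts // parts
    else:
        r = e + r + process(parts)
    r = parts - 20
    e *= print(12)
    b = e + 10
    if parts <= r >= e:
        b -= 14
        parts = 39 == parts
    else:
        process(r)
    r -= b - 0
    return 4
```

Transformed code:
def g(e, parts, r, b):
    r = 24 >= 19
    for v in r:
        e = parts
        if parts > 24:
            continue
    parts = e >= b
    if 2 >= parts and parts == 26:
        raise ValueError(e)
    else:
        r = e + r + process(parts)
    r = parts - 20
    e *= print(12)
    b = e + 10
    if parts <= r and r >= e:
        b -= 14
        parts = 39 == parts
    else:
        process(r)
    r -= b - 0
    return 4

process(r)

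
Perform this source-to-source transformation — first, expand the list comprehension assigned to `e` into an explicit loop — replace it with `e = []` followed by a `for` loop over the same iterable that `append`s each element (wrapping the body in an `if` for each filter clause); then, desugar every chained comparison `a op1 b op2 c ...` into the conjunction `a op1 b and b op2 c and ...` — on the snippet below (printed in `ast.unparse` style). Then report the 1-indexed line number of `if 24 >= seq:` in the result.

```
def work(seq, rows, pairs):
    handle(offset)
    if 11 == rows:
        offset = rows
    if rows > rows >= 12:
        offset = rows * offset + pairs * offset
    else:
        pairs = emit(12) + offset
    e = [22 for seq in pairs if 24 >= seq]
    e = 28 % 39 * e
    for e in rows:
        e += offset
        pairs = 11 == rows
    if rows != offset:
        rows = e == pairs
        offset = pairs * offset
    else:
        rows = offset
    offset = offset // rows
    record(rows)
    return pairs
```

11

Transformed code:
def work(seq, rows, pairs):
    handle(offset)
    if 11 == rows:
        offset = rows
    if rows > rows and rows >= 12:
        offset = rows * offset + pairs * offset
    else:
        pairs = emit(12) + offset
    e = []
    for seq in pairs:
        if 24 >= seq:
            e.append(22)
    e = 28 % 39 * e
    for e in rows:
        e += offset
        pairs = 11 == rows
    if rows != offset:
        rows = e == pairs
        offset = pairs * offset
    else:
        rows = offset
    offset = offset // rows
    record(rows)
    return pairs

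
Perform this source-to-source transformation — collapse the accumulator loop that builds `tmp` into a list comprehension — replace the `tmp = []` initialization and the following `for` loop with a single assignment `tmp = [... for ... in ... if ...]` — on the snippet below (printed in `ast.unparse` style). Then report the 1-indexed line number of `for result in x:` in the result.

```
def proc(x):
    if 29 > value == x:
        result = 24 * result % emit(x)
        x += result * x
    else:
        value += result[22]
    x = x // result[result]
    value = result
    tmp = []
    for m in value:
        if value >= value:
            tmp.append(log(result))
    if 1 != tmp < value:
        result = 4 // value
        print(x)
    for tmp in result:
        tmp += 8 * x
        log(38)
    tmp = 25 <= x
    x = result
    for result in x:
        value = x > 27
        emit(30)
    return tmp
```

Transformed code:
def proc(x):
    if 29 > value == x:
        result = 24 * result % emit(x)
        x += result * x
    else:
        value += result[22]
    x = x // result[result]
    value = result
    tmp = [log(result) for m in value if value >= value]
    if 1 != tmp < value:
        result = 4 // value
        print(x)
    for tmp in result:
        tmp += 8 * x
        log(38)
    tmp = 25 <= x
    x = result
    for result in x:
        value = x > 27
        emit(30)
    return tmp

18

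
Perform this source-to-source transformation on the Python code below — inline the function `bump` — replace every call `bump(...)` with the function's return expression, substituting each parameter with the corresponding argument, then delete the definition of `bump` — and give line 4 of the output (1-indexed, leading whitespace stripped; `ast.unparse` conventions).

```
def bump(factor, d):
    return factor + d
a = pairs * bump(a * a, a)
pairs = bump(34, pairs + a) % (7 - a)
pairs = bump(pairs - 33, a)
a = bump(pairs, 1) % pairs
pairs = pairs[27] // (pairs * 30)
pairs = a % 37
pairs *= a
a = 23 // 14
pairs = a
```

Transformed code:
a = pairs * (a * a + a)
pairs = (34 + (pairs + a)) % (7 - a)
pairs = pairs - 33 + a
a = (pairs + 1) % pairs
pairs = pairs[27] // (pairs * 30)
pairs = a % 37
pairs *= a
a = 23 // 14
pairs = a

a = (pairs + 1) % pairs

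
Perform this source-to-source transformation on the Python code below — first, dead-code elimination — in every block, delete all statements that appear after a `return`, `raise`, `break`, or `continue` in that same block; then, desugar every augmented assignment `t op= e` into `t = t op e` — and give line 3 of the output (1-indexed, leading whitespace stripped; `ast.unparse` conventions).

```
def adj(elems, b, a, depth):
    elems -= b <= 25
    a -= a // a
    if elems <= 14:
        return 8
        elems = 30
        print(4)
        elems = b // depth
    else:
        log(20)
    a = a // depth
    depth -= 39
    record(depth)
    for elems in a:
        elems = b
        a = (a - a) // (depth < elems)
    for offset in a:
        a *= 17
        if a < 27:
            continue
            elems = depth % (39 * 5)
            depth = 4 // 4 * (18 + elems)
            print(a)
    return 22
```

a = a - a // a

Transformed code:
def adj(elems, b, a, depth):
    elems = elems - (b <= 25)
    a = a - a // a
    if elems <= 14:
        return 8
    else:
        log(20)
    a = a // depth
    depth = depth - 39
    record(depth)
    for elems in a:
        elems = b
        a = (a - a) // (depth < elems)
    for offset in a:
        a = a * 17
        if a < 27:
            continue
    return 22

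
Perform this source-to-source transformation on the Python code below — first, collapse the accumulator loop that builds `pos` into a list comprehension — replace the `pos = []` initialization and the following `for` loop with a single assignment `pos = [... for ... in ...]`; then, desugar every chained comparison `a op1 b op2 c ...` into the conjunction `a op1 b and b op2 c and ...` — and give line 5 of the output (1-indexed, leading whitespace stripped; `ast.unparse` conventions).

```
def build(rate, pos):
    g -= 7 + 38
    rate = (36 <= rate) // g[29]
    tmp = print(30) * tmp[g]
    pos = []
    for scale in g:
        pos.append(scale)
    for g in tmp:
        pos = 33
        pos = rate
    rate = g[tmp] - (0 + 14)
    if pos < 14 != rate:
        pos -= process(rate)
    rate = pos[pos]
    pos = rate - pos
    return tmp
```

Transformed code:
def build(rate, pos):
    g -= 7 + 38
    rate = (36 <= rate) // g[29]
    tmp = print(30) * tmp[g]
    pos = [scale for scale in g]
    for g in tmp:
        pos = 33
        pos = rate
    rate = g[tmp] - (0 + 14)
    if pos < 14 and 14 != rate:
        pos -= process(rate)
    rate = pos[pos]
    pos = rate - pos
    return tmp

pos = [scale for scale in g]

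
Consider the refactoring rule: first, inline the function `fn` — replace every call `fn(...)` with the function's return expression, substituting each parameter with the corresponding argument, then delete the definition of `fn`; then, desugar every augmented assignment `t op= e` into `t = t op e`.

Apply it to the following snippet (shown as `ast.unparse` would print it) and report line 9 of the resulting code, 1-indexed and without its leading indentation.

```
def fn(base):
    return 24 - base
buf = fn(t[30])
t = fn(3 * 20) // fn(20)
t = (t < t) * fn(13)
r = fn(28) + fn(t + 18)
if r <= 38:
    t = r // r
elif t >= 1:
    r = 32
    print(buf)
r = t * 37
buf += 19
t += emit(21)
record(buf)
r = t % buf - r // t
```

Transformed code:
buf = 24 - t[30]
t = (24 - 3 * 20) // (24 - 20)
t = (t < t) * (24 - 13)
r = 24 - 28 + (24 - (t + 18))
if r <= 38:
    t = r // r
elif t >= 1:
    r = 32
    print(buf)
r = t * 37
buf = buf + 19
t = t + emit(21)
record(buf)
r = t % buf - r // t

print(buf)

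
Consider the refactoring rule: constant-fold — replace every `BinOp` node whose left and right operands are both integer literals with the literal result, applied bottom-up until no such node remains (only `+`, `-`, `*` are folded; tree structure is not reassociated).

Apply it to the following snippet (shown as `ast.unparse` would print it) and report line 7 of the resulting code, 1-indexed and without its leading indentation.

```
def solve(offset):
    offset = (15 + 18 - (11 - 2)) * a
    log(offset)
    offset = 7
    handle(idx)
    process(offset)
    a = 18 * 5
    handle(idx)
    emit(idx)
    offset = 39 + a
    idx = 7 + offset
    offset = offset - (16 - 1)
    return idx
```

Transformed code:
def solve(offset):
    offset = 24 * a
    log(offset)
    offset = 7
    handle(idx)
    process(offset)
    a = 90
    handle(idx)
    emit(idx)
    offset = 39 + a
    idx = 7 + offset
    offset = offset - 15
    return idx

a = 90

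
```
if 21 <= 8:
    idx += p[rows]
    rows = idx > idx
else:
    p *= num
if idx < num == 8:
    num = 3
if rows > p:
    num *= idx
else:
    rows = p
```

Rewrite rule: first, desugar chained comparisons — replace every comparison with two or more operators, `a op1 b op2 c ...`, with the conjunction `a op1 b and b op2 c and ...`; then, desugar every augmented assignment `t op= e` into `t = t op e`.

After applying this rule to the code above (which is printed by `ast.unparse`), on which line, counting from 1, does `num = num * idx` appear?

9

Transformed code:
if 21 <= 8:
    idx = idx + p[rows]
    rows = idx > idx
else:
    p = p * num
if idx < num and num == 8:
    num = 3
if rows > p:
    num = num * idx
else:
    rows = p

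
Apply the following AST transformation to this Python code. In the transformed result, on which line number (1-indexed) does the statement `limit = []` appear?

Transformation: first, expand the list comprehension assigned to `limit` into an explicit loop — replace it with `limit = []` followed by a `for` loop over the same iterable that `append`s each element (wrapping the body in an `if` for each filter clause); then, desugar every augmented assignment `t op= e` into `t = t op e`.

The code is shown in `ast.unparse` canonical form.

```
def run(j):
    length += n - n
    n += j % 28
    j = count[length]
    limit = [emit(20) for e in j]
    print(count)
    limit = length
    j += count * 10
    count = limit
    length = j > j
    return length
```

5

Transformed code:
def run(j):
    length = length + (n - n)
    n = n + j % 28
    j = count[length]
    limit = []
    for e in j:
        limit.append(emit(20))
    print(count)
    limit = length
    j = j + count * 10
    count = limit
    length = j > j
    return length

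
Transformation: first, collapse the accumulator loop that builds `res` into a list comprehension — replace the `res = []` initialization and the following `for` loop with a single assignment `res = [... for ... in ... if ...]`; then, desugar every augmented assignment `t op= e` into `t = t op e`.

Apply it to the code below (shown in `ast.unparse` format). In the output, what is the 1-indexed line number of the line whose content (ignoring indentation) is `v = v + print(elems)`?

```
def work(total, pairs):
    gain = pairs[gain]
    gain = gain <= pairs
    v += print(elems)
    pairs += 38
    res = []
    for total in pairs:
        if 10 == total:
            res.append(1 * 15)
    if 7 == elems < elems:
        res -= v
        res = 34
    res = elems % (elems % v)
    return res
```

4

Transformed code:
def work(total, pairs):
    gain = pairs[gain]
    gain = gain <= pairs
    v = v + print(elems)
    pairs = pairs + 38
    res = [1 * 15 for total in pairs if 10 == total]
    if 7 == elems < elems:
        res = res - v
        res = 34
    res = elems % (elems % v)
    return res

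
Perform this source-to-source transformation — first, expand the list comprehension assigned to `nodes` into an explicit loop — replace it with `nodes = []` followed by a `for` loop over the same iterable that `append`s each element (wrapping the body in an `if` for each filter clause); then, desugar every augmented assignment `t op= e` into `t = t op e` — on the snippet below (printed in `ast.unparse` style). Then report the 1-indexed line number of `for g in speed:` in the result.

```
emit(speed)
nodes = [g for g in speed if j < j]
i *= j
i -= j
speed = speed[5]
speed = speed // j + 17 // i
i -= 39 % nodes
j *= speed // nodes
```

3

Transformed code:
emit(speed)
nodes = []
for g in speed:
    if j < j:
        nodes.append(g)
i = i * j
i = i - j
speed = speed[5]
speed = speed // j + 17 // i
i = i - 39 % nodes
j = j * (speed // nodes)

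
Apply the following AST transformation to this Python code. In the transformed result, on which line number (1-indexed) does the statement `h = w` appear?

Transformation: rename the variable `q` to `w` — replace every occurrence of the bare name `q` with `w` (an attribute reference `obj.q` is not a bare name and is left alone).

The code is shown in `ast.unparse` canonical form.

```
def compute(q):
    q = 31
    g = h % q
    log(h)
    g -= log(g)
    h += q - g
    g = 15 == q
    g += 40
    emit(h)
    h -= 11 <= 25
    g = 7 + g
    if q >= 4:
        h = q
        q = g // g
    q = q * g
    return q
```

Transformed code:
def compute(w):
    w = 31
    g = h % w
    log(h)
    g -= log(g)
    h += w - g
    g = 15 == w
    g += 40
    emit(h)
    h -= 11 <= 25
    g = 7 + g
    if w >= 4:
        h = w
        w = g // g
    w = w * g
    return w

13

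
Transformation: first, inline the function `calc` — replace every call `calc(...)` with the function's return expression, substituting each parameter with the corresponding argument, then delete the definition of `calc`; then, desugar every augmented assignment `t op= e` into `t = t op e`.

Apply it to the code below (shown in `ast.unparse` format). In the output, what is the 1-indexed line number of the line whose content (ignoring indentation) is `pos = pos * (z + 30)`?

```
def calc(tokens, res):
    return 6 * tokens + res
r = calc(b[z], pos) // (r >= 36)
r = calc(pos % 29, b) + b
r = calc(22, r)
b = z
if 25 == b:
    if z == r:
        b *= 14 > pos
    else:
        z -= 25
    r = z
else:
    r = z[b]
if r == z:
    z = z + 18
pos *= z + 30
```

Transformed code:
r = (6 * b[z] + pos) // (r >= 36)
r = 6 * (pos % 29) + b + b
r = 6 * 22 + r
b = z
if 25 == b:
    if z == r:
        b = b * (14 > pos)
    else:
        z = z - 25
    r = z
else:
    r = z[b]
if r == z:
    z = z + 18
pos = pos * (z + 30)

15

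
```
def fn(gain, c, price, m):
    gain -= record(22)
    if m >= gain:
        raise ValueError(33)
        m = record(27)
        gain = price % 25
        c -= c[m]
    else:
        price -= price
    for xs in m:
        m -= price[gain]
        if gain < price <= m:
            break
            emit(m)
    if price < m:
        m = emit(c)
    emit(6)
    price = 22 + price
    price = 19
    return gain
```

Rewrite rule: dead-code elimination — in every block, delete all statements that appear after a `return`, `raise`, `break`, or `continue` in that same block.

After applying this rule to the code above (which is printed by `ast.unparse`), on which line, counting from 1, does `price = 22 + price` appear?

Transformed code:
def fn(gain, c, price, m):
    gain -= record(22)
    if m >= gain:
        raise ValueError(33)
    else:
        price -= price
    for xs in m:
        m -= price[gain]
        if gain < price <= m:
            break
    if price < m:
        m = emit(c)
    emit(6)
    price = 22 + price
    price = 19
    return gain

14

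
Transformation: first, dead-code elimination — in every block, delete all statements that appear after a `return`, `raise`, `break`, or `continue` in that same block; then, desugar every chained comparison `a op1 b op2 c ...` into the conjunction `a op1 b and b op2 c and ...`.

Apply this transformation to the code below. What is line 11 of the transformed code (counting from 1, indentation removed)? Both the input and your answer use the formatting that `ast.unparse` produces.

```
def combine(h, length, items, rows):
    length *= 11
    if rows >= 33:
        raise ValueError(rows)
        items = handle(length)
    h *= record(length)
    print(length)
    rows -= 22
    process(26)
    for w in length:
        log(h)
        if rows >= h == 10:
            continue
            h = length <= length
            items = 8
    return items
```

if rows >= h and h == 10:

Transformed code:
def combine(h, length, items, rows):
    length *= 11
    if rows >= 33:
        raise ValueError(rows)
    h *= record(length)
    print(length)
    rows -= 22
    process(26)
    for w in length:
        log(h)
        if rows >= h and h == 10:
            continue
    return items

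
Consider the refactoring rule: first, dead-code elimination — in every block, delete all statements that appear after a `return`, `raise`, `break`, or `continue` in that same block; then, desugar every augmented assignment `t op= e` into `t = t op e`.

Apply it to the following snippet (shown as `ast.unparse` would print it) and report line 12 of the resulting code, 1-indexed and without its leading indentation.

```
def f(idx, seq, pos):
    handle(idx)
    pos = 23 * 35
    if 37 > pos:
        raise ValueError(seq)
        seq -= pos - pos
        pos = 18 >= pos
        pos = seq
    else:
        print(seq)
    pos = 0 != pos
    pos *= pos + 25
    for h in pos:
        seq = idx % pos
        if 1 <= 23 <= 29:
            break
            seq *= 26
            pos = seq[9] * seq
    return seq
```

Transformed code:
def f(idx, seq, pos):
    handle(idx)
    pos = 23 * 35
    if 37 > pos:
        raise ValueError(seq)
    else:
        print(seq)
    pos = 0 != pos
    pos = pos * (pos + 25)
    for h in pos:
        seq = idx % pos
        if 1 <= 23 <= 29:
            break
    return seq

if 1 <= 23 <= 29:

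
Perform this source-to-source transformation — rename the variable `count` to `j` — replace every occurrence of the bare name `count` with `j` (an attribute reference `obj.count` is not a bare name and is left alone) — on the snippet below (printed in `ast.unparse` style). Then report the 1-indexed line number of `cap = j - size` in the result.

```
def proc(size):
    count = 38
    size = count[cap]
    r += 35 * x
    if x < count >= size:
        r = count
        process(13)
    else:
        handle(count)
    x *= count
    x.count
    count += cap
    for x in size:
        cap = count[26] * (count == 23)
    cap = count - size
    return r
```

15

Transformed code:
def proc(size):
    j = 38
    size = j[cap]
    r += 35 * x
    if x < j >= size:
        r = j
        process(13)
    else:
        handle(j)
    x *= j
    x.count
    j += cap
    for x in size:
        cap = j[26] * (j == 23)
    cap = j - size
    return r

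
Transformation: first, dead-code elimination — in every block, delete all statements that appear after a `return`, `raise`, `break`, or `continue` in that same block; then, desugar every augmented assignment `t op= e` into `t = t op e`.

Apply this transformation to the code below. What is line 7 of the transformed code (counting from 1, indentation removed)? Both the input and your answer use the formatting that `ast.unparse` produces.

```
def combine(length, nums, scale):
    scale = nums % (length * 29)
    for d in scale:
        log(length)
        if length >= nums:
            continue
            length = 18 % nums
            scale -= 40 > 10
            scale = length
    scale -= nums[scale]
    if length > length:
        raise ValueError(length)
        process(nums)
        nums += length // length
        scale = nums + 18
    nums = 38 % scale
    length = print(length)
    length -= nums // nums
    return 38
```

Transformed code:
def combine(length, nums, scale):
    scale = nums % (length * 29)
    for d in scale:
        log(length)
        if length >= nums:
            continue
    scale = scale - nums[scale]
    if length > length:
        raise ValueError(length)
    nums = 38 % scale
    length = print(length)
    length = length - nums // nums
    return 38

scale = scale - nums[scale]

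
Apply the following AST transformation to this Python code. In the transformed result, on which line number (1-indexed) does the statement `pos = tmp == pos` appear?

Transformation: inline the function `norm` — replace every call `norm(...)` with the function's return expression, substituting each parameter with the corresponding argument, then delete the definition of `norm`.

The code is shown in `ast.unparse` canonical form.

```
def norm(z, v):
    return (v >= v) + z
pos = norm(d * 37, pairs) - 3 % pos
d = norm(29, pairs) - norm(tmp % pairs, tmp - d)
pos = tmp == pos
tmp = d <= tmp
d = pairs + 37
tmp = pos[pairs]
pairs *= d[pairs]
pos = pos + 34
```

3

Transformed code:
pos = (pairs >= pairs) + d * 37 - 3 % pos
d = (pairs >= pairs) + 29 - ((tmp - d >= tmp - d) + tmp % pairs)
pos = tmp == pos
tmp = d <= tmp
d = pairs + 37
tmp = pos[pairs]
pairs *= d[pairs]
pos = pos + 34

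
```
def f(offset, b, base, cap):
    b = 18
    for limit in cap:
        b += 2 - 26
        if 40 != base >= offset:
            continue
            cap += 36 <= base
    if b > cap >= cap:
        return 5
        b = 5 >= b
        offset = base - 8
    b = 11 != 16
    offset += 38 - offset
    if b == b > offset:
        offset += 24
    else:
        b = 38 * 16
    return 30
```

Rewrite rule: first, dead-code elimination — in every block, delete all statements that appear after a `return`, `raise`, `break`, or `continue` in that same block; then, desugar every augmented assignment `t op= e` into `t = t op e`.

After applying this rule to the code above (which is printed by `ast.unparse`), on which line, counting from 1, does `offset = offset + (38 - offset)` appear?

Transformed code:
def f(offset, b, base, cap):
    b = 18
    for limit in cap:
        b = b + (2 - 26)
        if 40 != base >= offset:
            continue
    if b > cap >= cap:
        return 5
    b = 11 != 16
    offset = offset + (38 - offset)
    if b == b > offset:
        offset = offset + 24
    else:
        b = 38 * 16
    return 30

10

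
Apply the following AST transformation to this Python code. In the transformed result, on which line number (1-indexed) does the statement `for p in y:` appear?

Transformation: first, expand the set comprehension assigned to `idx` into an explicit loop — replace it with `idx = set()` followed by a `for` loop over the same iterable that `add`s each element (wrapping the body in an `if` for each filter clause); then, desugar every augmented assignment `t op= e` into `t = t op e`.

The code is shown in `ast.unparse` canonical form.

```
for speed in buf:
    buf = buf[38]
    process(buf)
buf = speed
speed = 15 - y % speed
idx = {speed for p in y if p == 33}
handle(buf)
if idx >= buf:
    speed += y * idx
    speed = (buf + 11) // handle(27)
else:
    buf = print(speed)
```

7

Transformed code:
for speed in buf:
    buf = buf[38]
    process(buf)
buf = speed
speed = 15 - y % speed
idx = set()
for p in y:
    if p == 33:
        idx.add(speed)
handle(buf)
if idx >= buf:
    speed = speed + y * idx
    speed = (buf + 11) // handle(27)
else:
    buf = print(speed)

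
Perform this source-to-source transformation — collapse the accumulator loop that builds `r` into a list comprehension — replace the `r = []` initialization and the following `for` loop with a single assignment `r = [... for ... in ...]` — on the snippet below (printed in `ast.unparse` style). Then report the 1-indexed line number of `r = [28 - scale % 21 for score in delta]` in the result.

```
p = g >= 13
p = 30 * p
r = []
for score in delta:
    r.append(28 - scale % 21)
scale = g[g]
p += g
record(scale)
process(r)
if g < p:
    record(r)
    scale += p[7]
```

Transformed code:
p = g >= 13
p = 30 * p
r = [28 - scale % 21 for score in delta]
scale = g[g]
p += g
record(scale)
process(r)
if g < p:
    record(r)
    scale += p[7]

3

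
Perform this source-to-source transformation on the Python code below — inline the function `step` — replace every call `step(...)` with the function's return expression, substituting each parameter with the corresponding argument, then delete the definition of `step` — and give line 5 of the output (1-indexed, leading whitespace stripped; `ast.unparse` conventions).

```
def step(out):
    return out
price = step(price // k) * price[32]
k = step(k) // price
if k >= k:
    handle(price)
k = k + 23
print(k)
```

Transformed code:
price = price // k * price[32]
k = k // price
if k >= k:
    handle(price)
k = k + 23
print(k)

k = k + 23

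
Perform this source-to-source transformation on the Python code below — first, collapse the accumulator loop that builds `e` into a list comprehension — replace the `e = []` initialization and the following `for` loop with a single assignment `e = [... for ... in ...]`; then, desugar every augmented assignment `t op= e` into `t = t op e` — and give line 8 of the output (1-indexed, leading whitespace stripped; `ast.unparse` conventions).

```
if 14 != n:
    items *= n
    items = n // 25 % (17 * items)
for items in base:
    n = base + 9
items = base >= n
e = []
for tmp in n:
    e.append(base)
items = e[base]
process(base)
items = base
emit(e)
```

Transformed code:
if 14 != n:
    items = items * n
    items = n // 25 % (17 * items)
for items in base:
    n = base + 9
items = base >= n
e = [base for tmp in n]
items = e[base]
process(base)
items = base
emit(e)

items = e[base]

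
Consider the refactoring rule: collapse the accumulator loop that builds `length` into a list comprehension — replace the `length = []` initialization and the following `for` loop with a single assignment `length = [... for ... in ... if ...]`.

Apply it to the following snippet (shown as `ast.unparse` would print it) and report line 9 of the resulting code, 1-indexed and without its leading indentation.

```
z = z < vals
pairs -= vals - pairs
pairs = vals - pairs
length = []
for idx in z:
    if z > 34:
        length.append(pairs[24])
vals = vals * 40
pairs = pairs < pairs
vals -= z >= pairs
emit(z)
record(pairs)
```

Transformed code:
z = z < vals
pairs -= vals - pairs
pairs = vals - pairs
length = [pairs[24] for idx in z if z > 34]
vals = vals * 40
pairs = pairs < pairs
vals -= z >= pairs
emit(z)
record(pairs)

record(pairs)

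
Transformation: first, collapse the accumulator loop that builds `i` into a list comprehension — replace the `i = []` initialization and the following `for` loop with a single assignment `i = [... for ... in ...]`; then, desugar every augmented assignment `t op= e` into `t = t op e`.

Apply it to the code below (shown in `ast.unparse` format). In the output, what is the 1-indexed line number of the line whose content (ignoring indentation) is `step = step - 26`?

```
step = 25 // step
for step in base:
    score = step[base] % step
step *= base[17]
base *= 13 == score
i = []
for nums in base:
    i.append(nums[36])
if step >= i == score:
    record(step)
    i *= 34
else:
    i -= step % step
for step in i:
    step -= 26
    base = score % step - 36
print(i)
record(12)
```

Transformed code:
step = 25 // step
for step in base:
    score = step[base] % step
step = step * base[17]
base = base * (13 == score)
i = [nums[36] for nums in base]
if step >= i == score:
    record(step)
    i = i * 34
else:
    i = i - step % step
for step in i:
    step = step - 26
    base = score % step - 36
print(i)
record(12)

13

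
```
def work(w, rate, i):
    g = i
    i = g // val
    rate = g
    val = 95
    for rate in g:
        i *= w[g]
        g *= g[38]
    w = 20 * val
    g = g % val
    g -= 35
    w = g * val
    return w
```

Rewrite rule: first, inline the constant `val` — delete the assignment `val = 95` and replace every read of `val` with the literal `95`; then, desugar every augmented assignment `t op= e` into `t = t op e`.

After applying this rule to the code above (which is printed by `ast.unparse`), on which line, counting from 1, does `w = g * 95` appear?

Transformed code:
def work(w, rate, i):
    g = i
    i = g // 95
    rate = g
    for rate in g:
        i = i * w[g]
        g = g * g[38]
    w = 20 * 95
    g = g % 95
    g = g - 35
    w = g * 95
    return w

11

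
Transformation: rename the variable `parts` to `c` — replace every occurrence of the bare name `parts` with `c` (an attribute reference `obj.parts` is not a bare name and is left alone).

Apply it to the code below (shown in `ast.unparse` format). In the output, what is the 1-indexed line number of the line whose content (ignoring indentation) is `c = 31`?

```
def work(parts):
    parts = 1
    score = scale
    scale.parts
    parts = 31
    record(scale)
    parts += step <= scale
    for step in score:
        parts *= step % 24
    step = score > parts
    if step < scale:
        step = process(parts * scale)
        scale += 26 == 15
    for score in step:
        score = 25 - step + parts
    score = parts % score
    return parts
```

Transformed code:
def work(c):
    c = 1
    score = scale
    scale.parts
    c = 31
    record(scale)
    c += step <= scale
    for step in score:
        c *= step % 24
    step = score > c
    if step < scale:
        step = process(c * scale)
        scale += 26 == 15
    for score in step:
        score = 25 - step + c
    score = c % score
    return c

5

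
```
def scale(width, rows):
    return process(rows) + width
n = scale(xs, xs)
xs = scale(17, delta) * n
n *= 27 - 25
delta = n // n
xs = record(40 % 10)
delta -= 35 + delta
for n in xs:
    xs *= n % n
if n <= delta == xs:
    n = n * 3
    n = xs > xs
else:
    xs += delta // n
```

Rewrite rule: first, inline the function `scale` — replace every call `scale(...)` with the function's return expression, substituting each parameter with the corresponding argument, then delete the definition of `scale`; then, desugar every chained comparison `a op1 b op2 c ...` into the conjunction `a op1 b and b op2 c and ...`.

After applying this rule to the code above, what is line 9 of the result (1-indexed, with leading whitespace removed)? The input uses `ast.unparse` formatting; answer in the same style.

if n <= delta and delta == xs:

Transformed code:
n = process(xs) + xs
xs = (process(delta) + 17) * n
n *= 27 - 25
delta = n // n
xs = record(40 % 10)
delta -= 35 + delta
for n in xs:
    xs *= n % n
if n <= delta and delta == xs:
    n = n * 3
    n = xs > xs
else:
    xs += delta // n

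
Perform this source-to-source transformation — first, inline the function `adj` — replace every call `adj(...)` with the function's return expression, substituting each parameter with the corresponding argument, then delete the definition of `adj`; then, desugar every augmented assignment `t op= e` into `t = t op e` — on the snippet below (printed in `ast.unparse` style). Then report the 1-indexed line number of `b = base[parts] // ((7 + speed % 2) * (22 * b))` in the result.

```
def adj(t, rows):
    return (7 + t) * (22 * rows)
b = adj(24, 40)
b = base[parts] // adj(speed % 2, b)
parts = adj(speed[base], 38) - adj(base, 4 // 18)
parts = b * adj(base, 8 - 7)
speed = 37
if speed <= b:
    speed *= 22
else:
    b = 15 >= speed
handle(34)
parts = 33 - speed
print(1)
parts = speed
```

2

Transformed code:
b = (7 + 24) * (22 * 40)
b = base[parts] // ((7 + speed % 2) * (22 * b))
parts = (7 + speed[base]) * (22 * 38) - (7 + base) * (22 * (4 // 18))
parts = b * ((7 + base) * (22 * (8 - 7)))
speed = 37
if speed <= b:
    speed = speed * 22
else:
    b = 15 >= speed
handle(34)
parts = 33 - speed
print(1)
parts = speed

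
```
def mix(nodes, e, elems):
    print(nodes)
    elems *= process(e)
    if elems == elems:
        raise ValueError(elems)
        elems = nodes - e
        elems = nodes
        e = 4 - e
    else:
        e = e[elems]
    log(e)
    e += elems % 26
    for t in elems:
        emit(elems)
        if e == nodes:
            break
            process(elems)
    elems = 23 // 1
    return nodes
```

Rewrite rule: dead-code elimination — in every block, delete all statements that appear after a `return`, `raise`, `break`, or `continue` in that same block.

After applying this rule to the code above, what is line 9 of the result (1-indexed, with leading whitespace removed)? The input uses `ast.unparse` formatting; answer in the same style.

Transformed code:
def mix(nodes, e, elems):
    print(nodes)
    elems *= process(e)
    if elems == elems:
        raise ValueError(elems)
    else:
        e = e[elems]
    log(e)
    e += elems % 26
    for t in elems:
        emit(elems)
        if e == nodes:
            break
    elems = 23 // 1
    return nodes

e += elems % 26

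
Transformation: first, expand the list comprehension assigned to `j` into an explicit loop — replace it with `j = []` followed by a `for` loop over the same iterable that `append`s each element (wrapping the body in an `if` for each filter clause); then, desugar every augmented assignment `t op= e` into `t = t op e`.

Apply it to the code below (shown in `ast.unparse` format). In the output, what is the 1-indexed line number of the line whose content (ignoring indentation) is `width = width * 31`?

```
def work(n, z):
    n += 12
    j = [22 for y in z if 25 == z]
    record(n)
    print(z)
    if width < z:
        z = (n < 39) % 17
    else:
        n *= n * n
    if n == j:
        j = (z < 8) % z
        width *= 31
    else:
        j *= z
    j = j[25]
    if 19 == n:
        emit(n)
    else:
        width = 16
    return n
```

Transformed code:
def work(n, z):
    n = n + 12
    j = []
    for y in z:
        if 25 == z:
            j.append(22)
    record(n)
    print(z)
    if width < z:
        z = (n < 39) % 17
    else:
        n = n * (n * n)
    if n == j:
        j = (z < 8) % z
        width = width * 31
    else:
        j = j * z
    j = j[25]
    if 19 == n:
        emit(n)
    else:
        width = 16
    return n

15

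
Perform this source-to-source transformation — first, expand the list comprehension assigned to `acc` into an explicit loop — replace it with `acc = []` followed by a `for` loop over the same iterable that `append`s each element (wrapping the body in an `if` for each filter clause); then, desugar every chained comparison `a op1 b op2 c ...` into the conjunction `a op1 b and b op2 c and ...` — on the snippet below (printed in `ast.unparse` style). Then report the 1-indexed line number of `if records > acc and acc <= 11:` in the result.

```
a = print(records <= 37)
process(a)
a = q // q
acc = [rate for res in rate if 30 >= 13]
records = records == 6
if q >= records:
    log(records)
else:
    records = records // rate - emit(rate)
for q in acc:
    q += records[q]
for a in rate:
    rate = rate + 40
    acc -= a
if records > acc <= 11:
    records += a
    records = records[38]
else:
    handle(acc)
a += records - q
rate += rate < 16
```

18

Transformed code:
a = print(records <= 37)
process(a)
a = q // q
acc = []
for res in rate:
    if 30 >= 13:
        acc.append(rate)
records = records == 6
if q >= records:
    log(records)
else:
    records = records // rate - emit(rate)
for q in acc:
    q += records[q]
for a in rate:
    rate = rate + 40
    acc -= a
if records > acc and acc <= 11:
    records += a
    records = records[38]
else:
    handle(acc)
a += records - q
rate += rate < 16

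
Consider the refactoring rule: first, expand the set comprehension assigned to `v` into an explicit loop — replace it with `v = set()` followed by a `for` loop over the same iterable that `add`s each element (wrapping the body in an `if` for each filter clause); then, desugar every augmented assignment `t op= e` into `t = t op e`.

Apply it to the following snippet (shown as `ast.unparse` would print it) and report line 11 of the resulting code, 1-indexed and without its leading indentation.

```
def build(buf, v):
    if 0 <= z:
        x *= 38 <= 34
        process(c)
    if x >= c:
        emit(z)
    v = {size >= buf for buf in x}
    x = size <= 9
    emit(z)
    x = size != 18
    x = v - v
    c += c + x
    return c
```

Transformed code:
def build(buf, v):
    if 0 <= z:
        x = x * (38 <= 34)
        process(c)
    if x >= c:
        emit(z)
    v = set()
    for buf in x:
        v.add(size >= buf)
    x = size <= 9
    emit(z)
    x = size != 18
    x = v - v
    c = c + (c + x)
    return c

emit(z)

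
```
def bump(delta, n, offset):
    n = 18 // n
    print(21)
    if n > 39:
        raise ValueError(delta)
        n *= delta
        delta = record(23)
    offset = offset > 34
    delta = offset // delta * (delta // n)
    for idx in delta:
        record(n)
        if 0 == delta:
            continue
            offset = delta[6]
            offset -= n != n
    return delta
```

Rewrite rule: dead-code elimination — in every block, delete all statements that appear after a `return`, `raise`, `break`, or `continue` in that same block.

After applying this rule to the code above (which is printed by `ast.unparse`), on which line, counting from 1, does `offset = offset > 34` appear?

6

Transformed code:
def bump(delta, n, offset):
    n = 18 // n
    print(21)
    if n > 39:
        raise ValueError(delta)
    offset = offset > 34
    delta = offset // delta * (delta // n)
    for idx in delta:
        record(n)
        if 0 == delta:
            continue
    return delta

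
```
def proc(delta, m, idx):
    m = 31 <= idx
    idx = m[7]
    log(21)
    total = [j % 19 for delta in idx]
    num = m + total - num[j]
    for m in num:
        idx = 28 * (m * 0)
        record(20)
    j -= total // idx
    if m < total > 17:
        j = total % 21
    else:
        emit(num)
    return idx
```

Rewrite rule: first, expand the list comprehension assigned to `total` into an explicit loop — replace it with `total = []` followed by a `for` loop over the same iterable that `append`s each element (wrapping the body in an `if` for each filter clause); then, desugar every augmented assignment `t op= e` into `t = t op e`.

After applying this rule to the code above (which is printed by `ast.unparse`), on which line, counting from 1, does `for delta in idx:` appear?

6

Transformed code:
def proc(delta, m, idx):
    m = 31 <= idx
    idx = m[7]
    log(21)
    total = []
    for delta in idx:
        total.append(j % 19)
    num = m + total - num[j]
    for m in num:
        idx = 28 * (m * 0)
        record(20)
    j = j - total // idx
    if m < total > 17:
        j = total % 21
    else:
        emit(num)
    return idx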